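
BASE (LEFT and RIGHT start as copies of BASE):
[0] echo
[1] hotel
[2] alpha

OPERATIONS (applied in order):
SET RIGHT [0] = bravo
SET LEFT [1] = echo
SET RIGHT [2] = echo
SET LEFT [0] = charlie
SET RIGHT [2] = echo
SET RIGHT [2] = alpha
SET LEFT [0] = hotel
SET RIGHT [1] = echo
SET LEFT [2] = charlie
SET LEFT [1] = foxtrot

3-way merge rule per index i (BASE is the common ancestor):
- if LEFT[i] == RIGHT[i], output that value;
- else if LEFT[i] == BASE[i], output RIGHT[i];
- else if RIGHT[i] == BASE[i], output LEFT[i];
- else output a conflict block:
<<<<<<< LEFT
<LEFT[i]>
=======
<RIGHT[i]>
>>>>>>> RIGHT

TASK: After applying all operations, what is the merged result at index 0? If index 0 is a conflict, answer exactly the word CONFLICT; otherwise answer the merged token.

Answer: CONFLICT

Derivation:
Final LEFT:  [hotel, foxtrot, charlie]
Final RIGHT: [bravo, echo, alpha]
i=0: BASE=echo L=hotel R=bravo all differ -> CONFLICT
i=1: BASE=hotel L=foxtrot R=echo all differ -> CONFLICT
i=2: L=charlie, R=alpha=BASE -> take LEFT -> charlie
Index 0 -> CONFLICT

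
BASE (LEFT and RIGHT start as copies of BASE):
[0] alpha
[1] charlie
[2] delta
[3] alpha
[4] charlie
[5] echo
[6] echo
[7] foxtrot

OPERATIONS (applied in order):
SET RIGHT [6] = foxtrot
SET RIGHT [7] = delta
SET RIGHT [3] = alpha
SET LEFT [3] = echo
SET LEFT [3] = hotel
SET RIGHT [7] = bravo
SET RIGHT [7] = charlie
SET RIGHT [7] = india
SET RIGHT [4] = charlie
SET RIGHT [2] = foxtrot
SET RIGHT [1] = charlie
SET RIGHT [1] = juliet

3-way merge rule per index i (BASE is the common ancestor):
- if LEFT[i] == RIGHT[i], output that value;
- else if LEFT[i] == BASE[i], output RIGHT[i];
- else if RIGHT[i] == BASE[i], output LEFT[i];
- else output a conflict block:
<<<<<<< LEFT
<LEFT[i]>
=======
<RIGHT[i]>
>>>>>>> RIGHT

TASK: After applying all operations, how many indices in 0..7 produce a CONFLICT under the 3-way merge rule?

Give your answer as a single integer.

Final LEFT:  [alpha, charlie, delta, hotel, charlie, echo, echo, foxtrot]
Final RIGHT: [alpha, juliet, foxtrot, alpha, charlie, echo, foxtrot, india]
i=0: L=alpha R=alpha -> agree -> alpha
i=1: L=charlie=BASE, R=juliet -> take RIGHT -> juliet
i=2: L=delta=BASE, R=foxtrot -> take RIGHT -> foxtrot
i=3: L=hotel, R=alpha=BASE -> take LEFT -> hotel
i=4: L=charlie R=charlie -> agree -> charlie
i=5: L=echo R=echo -> agree -> echo
i=6: L=echo=BASE, R=foxtrot -> take RIGHT -> foxtrot
i=7: L=foxtrot=BASE, R=india -> take RIGHT -> india
Conflict count: 0

Answer: 0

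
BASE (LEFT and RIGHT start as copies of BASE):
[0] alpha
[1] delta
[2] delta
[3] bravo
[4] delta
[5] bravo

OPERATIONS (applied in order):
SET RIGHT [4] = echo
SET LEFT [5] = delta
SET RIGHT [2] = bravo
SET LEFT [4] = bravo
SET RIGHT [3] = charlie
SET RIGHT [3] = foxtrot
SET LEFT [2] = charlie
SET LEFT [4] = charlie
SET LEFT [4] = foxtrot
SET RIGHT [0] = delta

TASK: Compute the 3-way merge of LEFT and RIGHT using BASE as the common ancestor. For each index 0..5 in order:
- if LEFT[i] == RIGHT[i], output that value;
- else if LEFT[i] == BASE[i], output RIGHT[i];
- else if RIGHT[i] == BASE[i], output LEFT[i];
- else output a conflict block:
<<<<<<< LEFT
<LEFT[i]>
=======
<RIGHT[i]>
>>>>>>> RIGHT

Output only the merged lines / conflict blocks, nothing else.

Answer: delta
delta
<<<<<<< LEFT
charlie
=======
bravo
>>>>>>> RIGHT
foxtrot
<<<<<<< LEFT
foxtrot
=======
echo
>>>>>>> RIGHT
delta

Derivation:
Final LEFT:  [alpha, delta, charlie, bravo, foxtrot, delta]
Final RIGHT: [delta, delta, bravo, foxtrot, echo, bravo]
i=0: L=alpha=BASE, R=delta -> take RIGHT -> delta
i=1: L=delta R=delta -> agree -> delta
i=2: BASE=delta L=charlie R=bravo all differ -> CONFLICT
i=3: L=bravo=BASE, R=foxtrot -> take RIGHT -> foxtrot
i=4: BASE=delta L=foxtrot R=echo all differ -> CONFLICT
i=5: L=delta, R=bravo=BASE -> take LEFT -> delta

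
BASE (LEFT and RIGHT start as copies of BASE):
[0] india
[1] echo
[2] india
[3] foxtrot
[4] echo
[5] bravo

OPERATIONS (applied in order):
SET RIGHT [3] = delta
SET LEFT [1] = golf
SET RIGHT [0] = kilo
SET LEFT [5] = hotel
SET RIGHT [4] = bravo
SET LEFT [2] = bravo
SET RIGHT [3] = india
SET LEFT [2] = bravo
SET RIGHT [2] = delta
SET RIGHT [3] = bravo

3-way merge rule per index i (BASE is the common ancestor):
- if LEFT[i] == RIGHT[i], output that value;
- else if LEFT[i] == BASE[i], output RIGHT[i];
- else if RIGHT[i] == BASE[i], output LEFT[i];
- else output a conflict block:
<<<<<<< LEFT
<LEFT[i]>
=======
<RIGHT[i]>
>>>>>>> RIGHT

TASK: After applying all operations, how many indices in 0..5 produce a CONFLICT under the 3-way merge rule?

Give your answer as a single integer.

Answer: 1

Derivation:
Final LEFT:  [india, golf, bravo, foxtrot, echo, hotel]
Final RIGHT: [kilo, echo, delta, bravo, bravo, bravo]
i=0: L=india=BASE, R=kilo -> take RIGHT -> kilo
i=1: L=golf, R=echo=BASE -> take LEFT -> golf
i=2: BASE=india L=bravo R=delta all differ -> CONFLICT
i=3: L=foxtrot=BASE, R=bravo -> take RIGHT -> bravo
i=4: L=echo=BASE, R=bravo -> take RIGHT -> bravo
i=5: L=hotel, R=bravo=BASE -> take LEFT -> hotel
Conflict count: 1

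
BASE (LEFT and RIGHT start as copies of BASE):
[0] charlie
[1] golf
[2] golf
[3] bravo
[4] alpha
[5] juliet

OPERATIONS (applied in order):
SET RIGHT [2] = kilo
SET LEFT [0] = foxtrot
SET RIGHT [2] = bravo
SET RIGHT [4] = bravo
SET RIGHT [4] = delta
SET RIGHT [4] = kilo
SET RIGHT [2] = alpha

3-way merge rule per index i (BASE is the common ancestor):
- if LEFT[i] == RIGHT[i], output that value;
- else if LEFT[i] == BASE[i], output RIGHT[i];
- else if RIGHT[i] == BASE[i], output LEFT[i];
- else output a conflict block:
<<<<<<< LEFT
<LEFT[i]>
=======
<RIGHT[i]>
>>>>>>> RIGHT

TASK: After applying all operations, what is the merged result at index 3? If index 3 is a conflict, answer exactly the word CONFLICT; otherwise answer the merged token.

Answer: bravo

Derivation:
Final LEFT:  [foxtrot, golf, golf, bravo, alpha, juliet]
Final RIGHT: [charlie, golf, alpha, bravo, kilo, juliet]
i=0: L=foxtrot, R=charlie=BASE -> take LEFT -> foxtrot
i=1: L=golf R=golf -> agree -> golf
i=2: L=golf=BASE, R=alpha -> take RIGHT -> alpha
i=3: L=bravo R=bravo -> agree -> bravo
i=4: L=alpha=BASE, R=kilo -> take RIGHT -> kilo
i=5: L=juliet R=juliet -> agree -> juliet
Index 3 -> bravo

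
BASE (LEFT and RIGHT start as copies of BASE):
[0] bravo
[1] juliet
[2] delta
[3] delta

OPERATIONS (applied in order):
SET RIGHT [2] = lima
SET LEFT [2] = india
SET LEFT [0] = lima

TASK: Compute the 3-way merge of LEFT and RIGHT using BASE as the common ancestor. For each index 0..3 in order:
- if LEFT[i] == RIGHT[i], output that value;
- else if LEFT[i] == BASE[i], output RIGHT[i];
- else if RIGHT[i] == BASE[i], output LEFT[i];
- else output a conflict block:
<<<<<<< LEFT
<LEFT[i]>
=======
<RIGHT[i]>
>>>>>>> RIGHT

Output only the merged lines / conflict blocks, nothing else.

Answer: lima
juliet
<<<<<<< LEFT
india
=======
lima
>>>>>>> RIGHT
delta

Derivation:
Final LEFT:  [lima, juliet, india, delta]
Final RIGHT: [bravo, juliet, lima, delta]
i=0: L=lima, R=bravo=BASE -> take LEFT -> lima
i=1: L=juliet R=juliet -> agree -> juliet
i=2: BASE=delta L=india R=lima all differ -> CONFLICT
i=3: L=delta R=delta -> agree -> delta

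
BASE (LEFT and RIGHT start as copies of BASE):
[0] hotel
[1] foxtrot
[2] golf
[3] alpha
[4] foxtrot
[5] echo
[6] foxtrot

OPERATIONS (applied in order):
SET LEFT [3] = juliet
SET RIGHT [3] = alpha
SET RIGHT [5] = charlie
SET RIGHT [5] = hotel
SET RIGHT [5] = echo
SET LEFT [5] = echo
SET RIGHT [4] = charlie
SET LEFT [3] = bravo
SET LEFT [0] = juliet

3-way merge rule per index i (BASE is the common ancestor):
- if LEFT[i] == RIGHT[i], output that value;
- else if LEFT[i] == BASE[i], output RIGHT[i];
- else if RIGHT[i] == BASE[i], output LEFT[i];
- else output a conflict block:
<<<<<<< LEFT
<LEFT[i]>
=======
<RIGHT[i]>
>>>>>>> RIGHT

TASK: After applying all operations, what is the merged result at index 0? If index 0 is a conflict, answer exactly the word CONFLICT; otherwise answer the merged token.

Answer: juliet

Derivation:
Final LEFT:  [juliet, foxtrot, golf, bravo, foxtrot, echo, foxtrot]
Final RIGHT: [hotel, foxtrot, golf, alpha, charlie, echo, foxtrot]
i=0: L=juliet, R=hotel=BASE -> take LEFT -> juliet
i=1: L=foxtrot R=foxtrot -> agree -> foxtrot
i=2: L=golf R=golf -> agree -> golf
i=3: L=bravo, R=alpha=BASE -> take LEFT -> bravo
i=4: L=foxtrot=BASE, R=charlie -> take RIGHT -> charlie
i=5: L=echo R=echo -> agree -> echo
i=6: L=foxtrot R=foxtrot -> agree -> foxtrot
Index 0 -> juliet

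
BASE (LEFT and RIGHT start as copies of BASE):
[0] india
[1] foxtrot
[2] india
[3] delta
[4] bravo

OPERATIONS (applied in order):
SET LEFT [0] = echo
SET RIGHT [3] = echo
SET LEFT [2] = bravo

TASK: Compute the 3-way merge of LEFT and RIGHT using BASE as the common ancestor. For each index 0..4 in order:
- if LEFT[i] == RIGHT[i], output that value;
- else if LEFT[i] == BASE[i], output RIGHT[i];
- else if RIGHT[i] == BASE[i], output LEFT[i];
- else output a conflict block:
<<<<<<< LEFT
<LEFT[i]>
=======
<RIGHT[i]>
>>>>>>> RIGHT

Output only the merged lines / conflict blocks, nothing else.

Final LEFT:  [echo, foxtrot, bravo, delta, bravo]
Final RIGHT: [india, foxtrot, india, echo, bravo]
i=0: L=echo, R=india=BASE -> take LEFT -> echo
i=1: L=foxtrot R=foxtrot -> agree -> foxtrot
i=2: L=bravo, R=india=BASE -> take LEFT -> bravo
i=3: L=delta=BASE, R=echo -> take RIGHT -> echo
i=4: L=bravo R=bravo -> agree -> bravo

Answer: echo
foxtrot
bravo
echo
bravo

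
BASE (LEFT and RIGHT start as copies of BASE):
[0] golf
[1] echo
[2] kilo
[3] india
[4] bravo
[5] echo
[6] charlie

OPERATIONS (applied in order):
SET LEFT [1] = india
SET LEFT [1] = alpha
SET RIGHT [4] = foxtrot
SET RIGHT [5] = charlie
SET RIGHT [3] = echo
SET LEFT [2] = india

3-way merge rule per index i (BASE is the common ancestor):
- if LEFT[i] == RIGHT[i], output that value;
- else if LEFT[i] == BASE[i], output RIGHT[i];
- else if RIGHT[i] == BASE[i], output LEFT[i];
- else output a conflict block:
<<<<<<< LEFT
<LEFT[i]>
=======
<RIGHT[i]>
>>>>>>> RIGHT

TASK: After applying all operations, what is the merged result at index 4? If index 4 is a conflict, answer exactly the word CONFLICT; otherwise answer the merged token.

Answer: foxtrot

Derivation:
Final LEFT:  [golf, alpha, india, india, bravo, echo, charlie]
Final RIGHT: [golf, echo, kilo, echo, foxtrot, charlie, charlie]
i=0: L=golf R=golf -> agree -> golf
i=1: L=alpha, R=echo=BASE -> take LEFT -> alpha
i=2: L=india, R=kilo=BASE -> take LEFT -> india
i=3: L=india=BASE, R=echo -> take RIGHT -> echo
i=4: L=bravo=BASE, R=foxtrot -> take RIGHT -> foxtrot
i=5: L=echo=BASE, R=charlie -> take RIGHT -> charlie
i=6: L=charlie R=charlie -> agree -> charlie
Index 4 -> foxtrot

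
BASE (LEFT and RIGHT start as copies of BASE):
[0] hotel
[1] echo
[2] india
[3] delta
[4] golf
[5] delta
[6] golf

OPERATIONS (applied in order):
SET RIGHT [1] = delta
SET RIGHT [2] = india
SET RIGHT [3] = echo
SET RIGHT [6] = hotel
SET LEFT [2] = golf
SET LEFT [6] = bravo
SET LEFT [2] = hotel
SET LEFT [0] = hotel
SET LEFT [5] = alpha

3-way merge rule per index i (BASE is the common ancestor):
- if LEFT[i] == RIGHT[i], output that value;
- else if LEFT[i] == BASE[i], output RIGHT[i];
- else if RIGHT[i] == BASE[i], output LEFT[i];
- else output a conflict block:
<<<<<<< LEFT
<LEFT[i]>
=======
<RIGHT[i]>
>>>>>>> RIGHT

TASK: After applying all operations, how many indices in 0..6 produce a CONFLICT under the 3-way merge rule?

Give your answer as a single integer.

Final LEFT:  [hotel, echo, hotel, delta, golf, alpha, bravo]
Final RIGHT: [hotel, delta, india, echo, golf, delta, hotel]
i=0: L=hotel R=hotel -> agree -> hotel
i=1: L=echo=BASE, R=delta -> take RIGHT -> delta
i=2: L=hotel, R=india=BASE -> take LEFT -> hotel
i=3: L=delta=BASE, R=echo -> take RIGHT -> echo
i=4: L=golf R=golf -> agree -> golf
i=5: L=alpha, R=delta=BASE -> take LEFT -> alpha
i=6: BASE=golf L=bravo R=hotel all differ -> CONFLICT
Conflict count: 1

Answer: 1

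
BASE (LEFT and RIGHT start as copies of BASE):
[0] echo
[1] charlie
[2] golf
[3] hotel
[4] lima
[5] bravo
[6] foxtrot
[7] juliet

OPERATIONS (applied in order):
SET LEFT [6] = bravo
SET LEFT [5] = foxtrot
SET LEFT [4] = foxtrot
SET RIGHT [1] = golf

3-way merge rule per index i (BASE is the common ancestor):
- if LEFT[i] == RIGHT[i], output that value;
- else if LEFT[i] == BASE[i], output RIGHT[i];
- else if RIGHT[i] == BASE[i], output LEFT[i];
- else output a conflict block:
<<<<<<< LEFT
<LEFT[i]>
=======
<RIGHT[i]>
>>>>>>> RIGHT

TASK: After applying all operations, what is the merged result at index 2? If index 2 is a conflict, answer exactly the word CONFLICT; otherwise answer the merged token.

Answer: golf

Derivation:
Final LEFT:  [echo, charlie, golf, hotel, foxtrot, foxtrot, bravo, juliet]
Final RIGHT: [echo, golf, golf, hotel, lima, bravo, foxtrot, juliet]
i=0: L=echo R=echo -> agree -> echo
i=1: L=charlie=BASE, R=golf -> take RIGHT -> golf
i=2: L=golf R=golf -> agree -> golf
i=3: L=hotel R=hotel -> agree -> hotel
i=4: L=foxtrot, R=lima=BASE -> take LEFT -> foxtrot
i=5: L=foxtrot, R=bravo=BASE -> take LEFT -> foxtrot
i=6: L=bravo, R=foxtrot=BASE -> take LEFT -> bravo
i=7: L=juliet R=juliet -> agree -> juliet
Index 2 -> golf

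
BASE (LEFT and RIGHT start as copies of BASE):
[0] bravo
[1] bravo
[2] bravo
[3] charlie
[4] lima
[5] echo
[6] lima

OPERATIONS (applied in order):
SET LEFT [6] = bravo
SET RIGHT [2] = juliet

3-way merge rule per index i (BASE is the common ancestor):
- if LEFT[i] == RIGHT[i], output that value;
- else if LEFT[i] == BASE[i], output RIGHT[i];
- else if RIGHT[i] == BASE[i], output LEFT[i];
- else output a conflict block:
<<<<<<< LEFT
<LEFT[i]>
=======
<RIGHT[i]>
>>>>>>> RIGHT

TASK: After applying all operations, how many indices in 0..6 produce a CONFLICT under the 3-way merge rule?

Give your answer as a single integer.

Final LEFT:  [bravo, bravo, bravo, charlie, lima, echo, bravo]
Final RIGHT: [bravo, bravo, juliet, charlie, lima, echo, lima]
i=0: L=bravo R=bravo -> agree -> bravo
i=1: L=bravo R=bravo -> agree -> bravo
i=2: L=bravo=BASE, R=juliet -> take RIGHT -> juliet
i=3: L=charlie R=charlie -> agree -> charlie
i=4: L=lima R=lima -> agree -> lima
i=5: L=echo R=echo -> agree -> echo
i=6: L=bravo, R=lima=BASE -> take LEFT -> bravo
Conflict count: 0

Answer: 0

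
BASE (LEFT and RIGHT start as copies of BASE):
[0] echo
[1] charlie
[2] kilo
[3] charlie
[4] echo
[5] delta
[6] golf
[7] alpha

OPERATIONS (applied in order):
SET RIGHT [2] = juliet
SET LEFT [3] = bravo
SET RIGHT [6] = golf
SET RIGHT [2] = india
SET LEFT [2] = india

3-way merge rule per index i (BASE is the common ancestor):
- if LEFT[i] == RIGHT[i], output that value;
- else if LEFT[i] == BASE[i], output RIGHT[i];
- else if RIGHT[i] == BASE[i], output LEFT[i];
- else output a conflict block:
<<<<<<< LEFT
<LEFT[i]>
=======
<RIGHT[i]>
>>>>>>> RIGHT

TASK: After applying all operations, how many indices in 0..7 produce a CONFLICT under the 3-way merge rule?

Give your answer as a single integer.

Answer: 0

Derivation:
Final LEFT:  [echo, charlie, india, bravo, echo, delta, golf, alpha]
Final RIGHT: [echo, charlie, india, charlie, echo, delta, golf, alpha]
i=0: L=echo R=echo -> agree -> echo
i=1: L=charlie R=charlie -> agree -> charlie
i=2: L=india R=india -> agree -> india
i=3: L=bravo, R=charlie=BASE -> take LEFT -> bravo
i=4: L=echo R=echo -> agree -> echo
i=5: L=delta R=delta -> agree -> delta
i=6: L=golf R=golf -> agree -> golf
i=7: L=alpha R=alpha -> agree -> alpha
Conflict count: 0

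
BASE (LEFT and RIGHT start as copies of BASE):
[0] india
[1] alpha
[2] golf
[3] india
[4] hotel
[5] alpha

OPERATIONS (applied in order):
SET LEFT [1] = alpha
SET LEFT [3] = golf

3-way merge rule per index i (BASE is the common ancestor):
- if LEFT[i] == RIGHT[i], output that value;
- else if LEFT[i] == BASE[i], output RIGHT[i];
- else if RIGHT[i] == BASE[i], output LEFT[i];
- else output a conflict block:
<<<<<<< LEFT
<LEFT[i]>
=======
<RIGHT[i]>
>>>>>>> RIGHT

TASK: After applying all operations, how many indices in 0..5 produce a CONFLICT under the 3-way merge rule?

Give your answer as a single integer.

Final LEFT:  [india, alpha, golf, golf, hotel, alpha]
Final RIGHT: [india, alpha, golf, india, hotel, alpha]
i=0: L=india R=india -> agree -> india
i=1: L=alpha R=alpha -> agree -> alpha
i=2: L=golf R=golf -> agree -> golf
i=3: L=golf, R=india=BASE -> take LEFT -> golf
i=4: L=hotel R=hotel -> agree -> hotel
i=5: L=alpha R=alpha -> agree -> alpha
Conflict count: 0

Answer: 0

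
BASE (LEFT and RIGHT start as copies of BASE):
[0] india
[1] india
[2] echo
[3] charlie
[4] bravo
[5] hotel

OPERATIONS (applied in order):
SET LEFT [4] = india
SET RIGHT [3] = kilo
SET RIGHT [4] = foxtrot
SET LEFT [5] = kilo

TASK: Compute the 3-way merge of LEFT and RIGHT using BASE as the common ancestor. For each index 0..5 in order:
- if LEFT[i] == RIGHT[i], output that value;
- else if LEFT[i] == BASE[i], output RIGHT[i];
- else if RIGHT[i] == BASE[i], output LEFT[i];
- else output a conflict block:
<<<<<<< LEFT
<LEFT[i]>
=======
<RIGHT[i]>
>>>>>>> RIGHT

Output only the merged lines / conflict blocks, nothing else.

Final LEFT:  [india, india, echo, charlie, india, kilo]
Final RIGHT: [india, india, echo, kilo, foxtrot, hotel]
i=0: L=india R=india -> agree -> india
i=1: L=india R=india -> agree -> india
i=2: L=echo R=echo -> agree -> echo
i=3: L=charlie=BASE, R=kilo -> take RIGHT -> kilo
i=4: BASE=bravo L=india R=foxtrot all differ -> CONFLICT
i=5: L=kilo, R=hotel=BASE -> take LEFT -> kilo

Answer: india
india
echo
kilo
<<<<<<< LEFT
india
=======
foxtrot
>>>>>>> RIGHT
kilo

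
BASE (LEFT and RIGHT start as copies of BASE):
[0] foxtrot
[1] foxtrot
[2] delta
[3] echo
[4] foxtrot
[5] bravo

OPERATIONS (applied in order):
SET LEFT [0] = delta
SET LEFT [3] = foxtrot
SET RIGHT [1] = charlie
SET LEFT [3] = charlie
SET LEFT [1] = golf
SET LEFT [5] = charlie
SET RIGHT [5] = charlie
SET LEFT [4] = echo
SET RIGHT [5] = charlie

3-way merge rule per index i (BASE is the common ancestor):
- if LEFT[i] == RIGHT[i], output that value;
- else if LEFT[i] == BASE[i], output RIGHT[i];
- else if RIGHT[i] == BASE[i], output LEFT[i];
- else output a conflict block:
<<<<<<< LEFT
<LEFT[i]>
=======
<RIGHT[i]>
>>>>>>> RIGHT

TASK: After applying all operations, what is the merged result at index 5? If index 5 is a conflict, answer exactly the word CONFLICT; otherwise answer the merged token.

Answer: charlie

Derivation:
Final LEFT:  [delta, golf, delta, charlie, echo, charlie]
Final RIGHT: [foxtrot, charlie, delta, echo, foxtrot, charlie]
i=0: L=delta, R=foxtrot=BASE -> take LEFT -> delta
i=1: BASE=foxtrot L=golf R=charlie all differ -> CONFLICT
i=2: L=delta R=delta -> agree -> delta
i=3: L=charlie, R=echo=BASE -> take LEFT -> charlie
i=4: L=echo, R=foxtrot=BASE -> take LEFT -> echo
i=5: L=charlie R=charlie -> agree -> charlie
Index 5 -> charlie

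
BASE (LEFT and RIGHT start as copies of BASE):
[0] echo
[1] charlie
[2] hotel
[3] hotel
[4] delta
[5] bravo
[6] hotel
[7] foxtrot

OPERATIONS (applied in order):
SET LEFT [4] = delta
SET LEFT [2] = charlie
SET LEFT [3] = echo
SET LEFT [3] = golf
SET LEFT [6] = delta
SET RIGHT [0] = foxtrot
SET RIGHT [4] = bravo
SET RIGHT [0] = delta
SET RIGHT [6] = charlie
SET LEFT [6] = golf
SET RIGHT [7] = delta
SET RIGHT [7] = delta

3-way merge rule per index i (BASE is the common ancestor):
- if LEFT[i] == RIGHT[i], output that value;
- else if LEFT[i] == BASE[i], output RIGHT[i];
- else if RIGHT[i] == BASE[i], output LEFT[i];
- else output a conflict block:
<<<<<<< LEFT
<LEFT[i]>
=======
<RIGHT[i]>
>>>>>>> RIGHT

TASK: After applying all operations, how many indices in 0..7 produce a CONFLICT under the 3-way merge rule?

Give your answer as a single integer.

Answer: 1

Derivation:
Final LEFT:  [echo, charlie, charlie, golf, delta, bravo, golf, foxtrot]
Final RIGHT: [delta, charlie, hotel, hotel, bravo, bravo, charlie, delta]
i=0: L=echo=BASE, R=delta -> take RIGHT -> delta
i=1: L=charlie R=charlie -> agree -> charlie
i=2: L=charlie, R=hotel=BASE -> take LEFT -> charlie
i=3: L=golf, R=hotel=BASE -> take LEFT -> golf
i=4: L=delta=BASE, R=bravo -> take RIGHT -> bravo
i=5: L=bravo R=bravo -> agree -> bravo
i=6: BASE=hotel L=golf R=charlie all differ -> CONFLICT
i=7: L=foxtrot=BASE, R=delta -> take RIGHT -> delta
Conflict count: 1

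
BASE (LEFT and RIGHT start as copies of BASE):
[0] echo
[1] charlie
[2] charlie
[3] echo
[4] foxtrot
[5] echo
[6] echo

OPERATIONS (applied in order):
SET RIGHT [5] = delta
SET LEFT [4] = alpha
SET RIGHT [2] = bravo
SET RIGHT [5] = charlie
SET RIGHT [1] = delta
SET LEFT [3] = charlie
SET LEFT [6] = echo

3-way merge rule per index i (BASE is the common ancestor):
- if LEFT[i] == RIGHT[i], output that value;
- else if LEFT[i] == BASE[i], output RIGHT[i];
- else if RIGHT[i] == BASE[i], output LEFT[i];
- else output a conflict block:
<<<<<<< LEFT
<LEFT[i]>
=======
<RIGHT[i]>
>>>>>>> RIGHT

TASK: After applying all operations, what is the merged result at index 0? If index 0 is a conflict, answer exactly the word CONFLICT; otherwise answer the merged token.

Answer: echo

Derivation:
Final LEFT:  [echo, charlie, charlie, charlie, alpha, echo, echo]
Final RIGHT: [echo, delta, bravo, echo, foxtrot, charlie, echo]
i=0: L=echo R=echo -> agree -> echo
i=1: L=charlie=BASE, R=delta -> take RIGHT -> delta
i=2: L=charlie=BASE, R=bravo -> take RIGHT -> bravo
i=3: L=charlie, R=echo=BASE -> take LEFT -> charlie
i=4: L=alpha, R=foxtrot=BASE -> take LEFT -> alpha
i=5: L=echo=BASE, R=charlie -> take RIGHT -> charlie
i=6: L=echo R=echo -> agree -> echo
Index 0 -> echo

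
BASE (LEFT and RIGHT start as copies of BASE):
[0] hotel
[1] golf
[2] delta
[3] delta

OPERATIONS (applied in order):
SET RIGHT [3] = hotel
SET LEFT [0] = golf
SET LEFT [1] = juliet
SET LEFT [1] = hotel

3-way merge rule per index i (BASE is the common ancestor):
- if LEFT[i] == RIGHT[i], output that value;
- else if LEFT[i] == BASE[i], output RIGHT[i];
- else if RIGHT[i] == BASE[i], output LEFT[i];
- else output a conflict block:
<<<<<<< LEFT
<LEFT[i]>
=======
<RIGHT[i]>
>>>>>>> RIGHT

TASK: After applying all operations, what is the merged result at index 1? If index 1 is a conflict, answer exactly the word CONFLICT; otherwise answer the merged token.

Answer: hotel

Derivation:
Final LEFT:  [golf, hotel, delta, delta]
Final RIGHT: [hotel, golf, delta, hotel]
i=0: L=golf, R=hotel=BASE -> take LEFT -> golf
i=1: L=hotel, R=golf=BASE -> take LEFT -> hotel
i=2: L=delta R=delta -> agree -> delta
i=3: L=delta=BASE, R=hotel -> take RIGHT -> hotel
Index 1 -> hotel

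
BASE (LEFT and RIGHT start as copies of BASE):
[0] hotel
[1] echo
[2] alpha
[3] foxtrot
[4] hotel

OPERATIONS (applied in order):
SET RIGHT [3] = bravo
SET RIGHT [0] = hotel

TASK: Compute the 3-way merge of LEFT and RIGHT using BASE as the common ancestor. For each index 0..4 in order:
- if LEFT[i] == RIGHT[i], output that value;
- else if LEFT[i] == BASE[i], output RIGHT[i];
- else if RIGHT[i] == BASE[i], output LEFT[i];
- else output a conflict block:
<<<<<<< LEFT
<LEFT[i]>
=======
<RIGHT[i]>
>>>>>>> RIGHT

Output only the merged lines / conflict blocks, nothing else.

Final LEFT:  [hotel, echo, alpha, foxtrot, hotel]
Final RIGHT: [hotel, echo, alpha, bravo, hotel]
i=0: L=hotel R=hotel -> agree -> hotel
i=1: L=echo R=echo -> agree -> echo
i=2: L=alpha R=alpha -> agree -> alpha
i=3: L=foxtrot=BASE, R=bravo -> take RIGHT -> bravo
i=4: L=hotel R=hotel -> agree -> hotel

Answer: hotel
echo
alpha
bravo
hotel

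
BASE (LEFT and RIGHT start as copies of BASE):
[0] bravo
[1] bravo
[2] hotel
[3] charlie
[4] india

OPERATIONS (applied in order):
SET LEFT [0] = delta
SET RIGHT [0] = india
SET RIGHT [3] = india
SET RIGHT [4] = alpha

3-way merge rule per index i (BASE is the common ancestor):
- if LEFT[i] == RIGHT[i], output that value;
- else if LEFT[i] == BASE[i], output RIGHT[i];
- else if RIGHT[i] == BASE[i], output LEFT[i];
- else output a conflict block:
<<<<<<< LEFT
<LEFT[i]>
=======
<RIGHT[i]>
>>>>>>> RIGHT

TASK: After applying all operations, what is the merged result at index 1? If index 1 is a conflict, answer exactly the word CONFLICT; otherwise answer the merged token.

Final LEFT:  [delta, bravo, hotel, charlie, india]
Final RIGHT: [india, bravo, hotel, india, alpha]
i=0: BASE=bravo L=delta R=india all differ -> CONFLICT
i=1: L=bravo R=bravo -> agree -> bravo
i=2: L=hotel R=hotel -> agree -> hotel
i=3: L=charlie=BASE, R=india -> take RIGHT -> india
i=4: L=india=BASE, R=alpha -> take RIGHT -> alpha
Index 1 -> bravo

Answer: bravo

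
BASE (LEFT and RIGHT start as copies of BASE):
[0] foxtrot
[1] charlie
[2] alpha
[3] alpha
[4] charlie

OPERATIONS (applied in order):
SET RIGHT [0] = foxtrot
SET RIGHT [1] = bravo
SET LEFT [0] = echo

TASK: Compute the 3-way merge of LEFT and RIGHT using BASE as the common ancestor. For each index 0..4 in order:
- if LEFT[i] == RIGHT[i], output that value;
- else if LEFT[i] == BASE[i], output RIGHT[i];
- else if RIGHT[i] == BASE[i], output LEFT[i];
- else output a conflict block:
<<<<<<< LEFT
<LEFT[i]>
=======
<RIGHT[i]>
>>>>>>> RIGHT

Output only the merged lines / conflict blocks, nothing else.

Answer: echo
bravo
alpha
alpha
charlie

Derivation:
Final LEFT:  [echo, charlie, alpha, alpha, charlie]
Final RIGHT: [foxtrot, bravo, alpha, alpha, charlie]
i=0: L=echo, R=foxtrot=BASE -> take LEFT -> echo
i=1: L=charlie=BASE, R=bravo -> take RIGHT -> bravo
i=2: L=alpha R=alpha -> agree -> alpha
i=3: L=alpha R=alpha -> agree -> alpha
i=4: L=charlie R=charlie -> agree -> charlie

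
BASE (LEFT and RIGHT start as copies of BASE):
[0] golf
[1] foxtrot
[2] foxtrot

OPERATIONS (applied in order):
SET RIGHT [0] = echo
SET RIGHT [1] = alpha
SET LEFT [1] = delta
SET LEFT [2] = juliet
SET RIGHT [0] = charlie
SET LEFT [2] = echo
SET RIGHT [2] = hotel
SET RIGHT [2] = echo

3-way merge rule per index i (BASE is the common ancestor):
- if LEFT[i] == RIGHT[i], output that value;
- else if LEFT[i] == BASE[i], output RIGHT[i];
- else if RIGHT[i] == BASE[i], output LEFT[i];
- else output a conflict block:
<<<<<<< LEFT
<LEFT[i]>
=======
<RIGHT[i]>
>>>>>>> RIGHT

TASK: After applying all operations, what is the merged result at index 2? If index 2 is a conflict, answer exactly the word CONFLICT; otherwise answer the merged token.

Answer: echo

Derivation:
Final LEFT:  [golf, delta, echo]
Final RIGHT: [charlie, alpha, echo]
i=0: L=golf=BASE, R=charlie -> take RIGHT -> charlie
i=1: BASE=foxtrot L=delta R=alpha all differ -> CONFLICT
i=2: L=echo R=echo -> agree -> echo
Index 2 -> echo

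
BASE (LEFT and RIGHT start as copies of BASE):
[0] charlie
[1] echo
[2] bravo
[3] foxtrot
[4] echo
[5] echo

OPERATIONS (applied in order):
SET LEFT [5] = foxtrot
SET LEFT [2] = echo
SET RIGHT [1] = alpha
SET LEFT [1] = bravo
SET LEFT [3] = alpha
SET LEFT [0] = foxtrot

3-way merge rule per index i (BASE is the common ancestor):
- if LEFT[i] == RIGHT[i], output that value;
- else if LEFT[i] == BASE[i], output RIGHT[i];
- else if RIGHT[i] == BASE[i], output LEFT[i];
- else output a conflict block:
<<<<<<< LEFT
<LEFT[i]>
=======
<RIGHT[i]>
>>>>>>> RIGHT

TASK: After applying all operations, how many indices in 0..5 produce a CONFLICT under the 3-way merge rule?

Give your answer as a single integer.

Final LEFT:  [foxtrot, bravo, echo, alpha, echo, foxtrot]
Final RIGHT: [charlie, alpha, bravo, foxtrot, echo, echo]
i=0: L=foxtrot, R=charlie=BASE -> take LEFT -> foxtrot
i=1: BASE=echo L=bravo R=alpha all differ -> CONFLICT
i=2: L=echo, R=bravo=BASE -> take LEFT -> echo
i=3: L=alpha, R=foxtrot=BASE -> take LEFT -> alpha
i=4: L=echo R=echo -> agree -> echo
i=5: L=foxtrot, R=echo=BASE -> take LEFT -> foxtrot
Conflict count: 1

Answer: 1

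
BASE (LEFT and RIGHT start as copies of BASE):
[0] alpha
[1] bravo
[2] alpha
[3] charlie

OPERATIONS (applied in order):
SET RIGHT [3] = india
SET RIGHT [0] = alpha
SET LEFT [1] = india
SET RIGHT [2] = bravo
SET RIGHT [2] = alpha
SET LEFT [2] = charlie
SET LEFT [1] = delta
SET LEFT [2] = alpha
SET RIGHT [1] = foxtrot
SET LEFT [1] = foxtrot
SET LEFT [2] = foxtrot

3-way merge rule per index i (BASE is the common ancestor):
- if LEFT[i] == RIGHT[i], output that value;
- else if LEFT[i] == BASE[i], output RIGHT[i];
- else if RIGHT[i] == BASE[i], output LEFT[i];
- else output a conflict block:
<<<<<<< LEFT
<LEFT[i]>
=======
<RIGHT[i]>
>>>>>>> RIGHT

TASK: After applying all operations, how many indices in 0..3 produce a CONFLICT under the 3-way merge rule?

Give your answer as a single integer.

Final LEFT:  [alpha, foxtrot, foxtrot, charlie]
Final RIGHT: [alpha, foxtrot, alpha, india]
i=0: L=alpha R=alpha -> agree -> alpha
i=1: L=foxtrot R=foxtrot -> agree -> foxtrot
i=2: L=foxtrot, R=alpha=BASE -> take LEFT -> foxtrot
i=3: L=charlie=BASE, R=india -> take RIGHT -> india
Conflict count: 0

Answer: 0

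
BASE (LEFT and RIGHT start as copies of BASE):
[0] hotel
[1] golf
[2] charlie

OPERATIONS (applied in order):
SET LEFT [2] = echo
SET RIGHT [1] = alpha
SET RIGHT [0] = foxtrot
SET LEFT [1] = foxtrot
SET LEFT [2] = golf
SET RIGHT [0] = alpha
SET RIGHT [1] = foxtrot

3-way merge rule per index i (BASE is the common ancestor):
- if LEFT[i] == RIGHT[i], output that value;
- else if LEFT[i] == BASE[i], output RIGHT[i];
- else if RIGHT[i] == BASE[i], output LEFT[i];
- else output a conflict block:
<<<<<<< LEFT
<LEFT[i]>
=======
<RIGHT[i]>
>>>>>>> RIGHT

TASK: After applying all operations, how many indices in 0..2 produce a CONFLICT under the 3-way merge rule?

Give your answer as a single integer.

Final LEFT:  [hotel, foxtrot, golf]
Final RIGHT: [alpha, foxtrot, charlie]
i=0: L=hotel=BASE, R=alpha -> take RIGHT -> alpha
i=1: L=foxtrot R=foxtrot -> agree -> foxtrot
i=2: L=golf, R=charlie=BASE -> take LEFT -> golf
Conflict count: 0

Answer: 0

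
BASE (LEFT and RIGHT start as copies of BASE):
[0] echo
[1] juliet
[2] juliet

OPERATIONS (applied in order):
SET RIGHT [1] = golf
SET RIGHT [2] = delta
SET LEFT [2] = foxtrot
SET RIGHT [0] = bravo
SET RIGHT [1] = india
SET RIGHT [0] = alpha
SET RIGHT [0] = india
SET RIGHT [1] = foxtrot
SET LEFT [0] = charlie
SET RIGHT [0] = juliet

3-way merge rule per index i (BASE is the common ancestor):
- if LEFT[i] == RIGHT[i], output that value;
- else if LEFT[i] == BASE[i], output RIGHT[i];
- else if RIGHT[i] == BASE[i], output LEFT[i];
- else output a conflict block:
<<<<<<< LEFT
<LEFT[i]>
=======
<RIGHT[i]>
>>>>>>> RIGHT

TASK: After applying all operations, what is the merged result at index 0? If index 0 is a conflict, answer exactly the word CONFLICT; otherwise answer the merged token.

Answer: CONFLICT

Derivation:
Final LEFT:  [charlie, juliet, foxtrot]
Final RIGHT: [juliet, foxtrot, delta]
i=0: BASE=echo L=charlie R=juliet all differ -> CONFLICT
i=1: L=juliet=BASE, R=foxtrot -> take RIGHT -> foxtrot
i=2: BASE=juliet L=foxtrot R=delta all differ -> CONFLICT
Index 0 -> CONFLICT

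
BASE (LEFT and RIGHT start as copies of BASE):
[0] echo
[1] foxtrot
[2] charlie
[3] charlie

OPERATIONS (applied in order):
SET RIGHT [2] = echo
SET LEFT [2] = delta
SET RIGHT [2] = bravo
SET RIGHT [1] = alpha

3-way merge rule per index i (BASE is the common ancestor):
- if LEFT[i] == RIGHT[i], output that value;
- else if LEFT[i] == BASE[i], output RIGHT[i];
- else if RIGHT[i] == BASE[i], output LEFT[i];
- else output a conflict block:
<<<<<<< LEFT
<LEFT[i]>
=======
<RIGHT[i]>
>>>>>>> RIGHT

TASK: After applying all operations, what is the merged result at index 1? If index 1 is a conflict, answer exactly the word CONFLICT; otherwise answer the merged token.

Final LEFT:  [echo, foxtrot, delta, charlie]
Final RIGHT: [echo, alpha, bravo, charlie]
i=0: L=echo R=echo -> agree -> echo
i=1: L=foxtrot=BASE, R=alpha -> take RIGHT -> alpha
i=2: BASE=charlie L=delta R=bravo all differ -> CONFLICT
i=3: L=charlie R=charlie -> agree -> charlie
Index 1 -> alpha

Answer: alpha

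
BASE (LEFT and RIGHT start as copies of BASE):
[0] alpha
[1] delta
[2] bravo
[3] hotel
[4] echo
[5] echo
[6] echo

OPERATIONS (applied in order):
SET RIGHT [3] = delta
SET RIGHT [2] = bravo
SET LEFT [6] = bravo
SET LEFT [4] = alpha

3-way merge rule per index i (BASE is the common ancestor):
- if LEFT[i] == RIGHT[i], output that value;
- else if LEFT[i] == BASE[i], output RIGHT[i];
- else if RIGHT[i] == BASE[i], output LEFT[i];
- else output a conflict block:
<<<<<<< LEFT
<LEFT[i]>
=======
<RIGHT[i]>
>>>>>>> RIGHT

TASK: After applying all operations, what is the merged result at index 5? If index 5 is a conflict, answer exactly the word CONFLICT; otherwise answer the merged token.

Final LEFT:  [alpha, delta, bravo, hotel, alpha, echo, bravo]
Final RIGHT: [alpha, delta, bravo, delta, echo, echo, echo]
i=0: L=alpha R=alpha -> agree -> alpha
i=1: L=delta R=delta -> agree -> delta
i=2: L=bravo R=bravo -> agree -> bravo
i=3: L=hotel=BASE, R=delta -> take RIGHT -> delta
i=4: L=alpha, R=echo=BASE -> take LEFT -> alpha
i=5: L=echo R=echo -> agree -> echo
i=6: L=bravo, R=echo=BASE -> take LEFT -> bravo
Index 5 -> echo

Answer: echo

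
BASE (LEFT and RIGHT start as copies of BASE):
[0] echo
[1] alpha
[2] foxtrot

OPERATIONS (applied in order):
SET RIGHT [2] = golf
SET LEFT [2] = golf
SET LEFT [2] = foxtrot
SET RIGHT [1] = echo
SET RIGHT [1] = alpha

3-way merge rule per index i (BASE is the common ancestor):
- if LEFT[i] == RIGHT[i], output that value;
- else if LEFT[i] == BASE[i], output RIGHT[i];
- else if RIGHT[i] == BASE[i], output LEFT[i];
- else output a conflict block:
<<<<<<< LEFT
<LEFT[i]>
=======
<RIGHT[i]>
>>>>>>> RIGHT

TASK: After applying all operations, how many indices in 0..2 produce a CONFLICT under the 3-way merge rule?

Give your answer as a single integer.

Answer: 0

Derivation:
Final LEFT:  [echo, alpha, foxtrot]
Final RIGHT: [echo, alpha, golf]
i=0: L=echo R=echo -> agree -> echo
i=1: L=alpha R=alpha -> agree -> alpha
i=2: L=foxtrot=BASE, R=golf -> take RIGHT -> golf
Conflict count: 0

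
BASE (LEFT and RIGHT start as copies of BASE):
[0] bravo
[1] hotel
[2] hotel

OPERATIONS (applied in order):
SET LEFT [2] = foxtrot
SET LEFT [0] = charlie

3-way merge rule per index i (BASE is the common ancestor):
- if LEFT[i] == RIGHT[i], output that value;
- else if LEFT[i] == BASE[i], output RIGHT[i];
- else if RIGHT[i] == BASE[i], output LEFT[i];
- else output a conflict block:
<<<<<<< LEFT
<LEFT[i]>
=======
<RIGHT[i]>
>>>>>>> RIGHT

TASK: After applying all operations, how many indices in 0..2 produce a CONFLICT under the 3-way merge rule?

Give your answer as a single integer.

Answer: 0

Derivation:
Final LEFT:  [charlie, hotel, foxtrot]
Final RIGHT: [bravo, hotel, hotel]
i=0: L=charlie, R=bravo=BASE -> take LEFT -> charlie
i=1: L=hotel R=hotel -> agree -> hotel
i=2: L=foxtrot, R=hotel=BASE -> take LEFT -> foxtrot
Conflict count: 0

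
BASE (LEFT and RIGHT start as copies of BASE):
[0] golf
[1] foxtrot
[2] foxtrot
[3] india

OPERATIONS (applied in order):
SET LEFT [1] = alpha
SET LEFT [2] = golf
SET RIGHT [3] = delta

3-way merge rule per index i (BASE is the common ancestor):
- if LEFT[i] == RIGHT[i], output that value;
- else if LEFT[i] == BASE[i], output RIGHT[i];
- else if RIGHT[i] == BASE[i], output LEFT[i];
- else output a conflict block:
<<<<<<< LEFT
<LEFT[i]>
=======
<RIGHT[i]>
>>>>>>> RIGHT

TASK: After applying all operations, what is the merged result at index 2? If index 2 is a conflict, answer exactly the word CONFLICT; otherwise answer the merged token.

Final LEFT:  [golf, alpha, golf, india]
Final RIGHT: [golf, foxtrot, foxtrot, delta]
i=0: L=golf R=golf -> agree -> golf
i=1: L=alpha, R=foxtrot=BASE -> take LEFT -> alpha
i=2: L=golf, R=foxtrot=BASE -> take LEFT -> golf
i=3: L=india=BASE, R=delta -> take RIGHT -> delta
Index 2 -> golf

Answer: golf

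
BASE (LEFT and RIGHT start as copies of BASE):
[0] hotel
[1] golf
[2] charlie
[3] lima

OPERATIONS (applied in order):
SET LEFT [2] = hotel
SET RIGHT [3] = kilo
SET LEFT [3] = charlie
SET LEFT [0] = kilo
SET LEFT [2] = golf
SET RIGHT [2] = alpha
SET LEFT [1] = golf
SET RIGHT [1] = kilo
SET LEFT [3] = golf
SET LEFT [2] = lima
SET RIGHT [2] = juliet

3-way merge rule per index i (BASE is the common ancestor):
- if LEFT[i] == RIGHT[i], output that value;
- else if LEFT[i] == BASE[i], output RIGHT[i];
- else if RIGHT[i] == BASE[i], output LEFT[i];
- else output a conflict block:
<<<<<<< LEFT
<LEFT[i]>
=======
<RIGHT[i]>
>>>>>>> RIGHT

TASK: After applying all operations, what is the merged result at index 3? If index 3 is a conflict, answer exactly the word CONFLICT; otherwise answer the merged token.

Final LEFT:  [kilo, golf, lima, golf]
Final RIGHT: [hotel, kilo, juliet, kilo]
i=0: L=kilo, R=hotel=BASE -> take LEFT -> kilo
i=1: L=golf=BASE, R=kilo -> take RIGHT -> kilo
i=2: BASE=charlie L=lima R=juliet all differ -> CONFLICT
i=3: BASE=lima L=golf R=kilo all differ -> CONFLICT
Index 3 -> CONFLICT

Answer: CONFLICT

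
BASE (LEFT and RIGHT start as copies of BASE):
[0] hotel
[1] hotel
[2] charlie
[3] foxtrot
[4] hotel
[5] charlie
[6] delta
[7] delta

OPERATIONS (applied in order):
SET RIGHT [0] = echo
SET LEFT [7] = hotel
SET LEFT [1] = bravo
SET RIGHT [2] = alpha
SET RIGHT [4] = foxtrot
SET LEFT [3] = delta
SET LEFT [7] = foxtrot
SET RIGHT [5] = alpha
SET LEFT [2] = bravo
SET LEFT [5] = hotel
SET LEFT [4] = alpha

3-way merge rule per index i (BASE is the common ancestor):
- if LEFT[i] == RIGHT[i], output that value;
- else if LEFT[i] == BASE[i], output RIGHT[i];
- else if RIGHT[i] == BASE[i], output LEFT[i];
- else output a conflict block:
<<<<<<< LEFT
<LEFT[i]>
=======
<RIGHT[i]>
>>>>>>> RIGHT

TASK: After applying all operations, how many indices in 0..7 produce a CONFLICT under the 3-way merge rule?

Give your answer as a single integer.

Answer: 3

Derivation:
Final LEFT:  [hotel, bravo, bravo, delta, alpha, hotel, delta, foxtrot]
Final RIGHT: [echo, hotel, alpha, foxtrot, foxtrot, alpha, delta, delta]
i=0: L=hotel=BASE, R=echo -> take RIGHT -> echo
i=1: L=bravo, R=hotel=BASE -> take LEFT -> bravo
i=2: BASE=charlie L=bravo R=alpha all differ -> CONFLICT
i=3: L=delta, R=foxtrot=BASE -> take LEFT -> delta
i=4: BASE=hotel L=alpha R=foxtrot all differ -> CONFLICT
i=5: BASE=charlie L=hotel R=alpha all differ -> CONFLICT
i=6: L=delta R=delta -> agree -> delta
i=7: L=foxtrot, R=delta=BASE -> take LEFT -> foxtrot
Conflict count: 3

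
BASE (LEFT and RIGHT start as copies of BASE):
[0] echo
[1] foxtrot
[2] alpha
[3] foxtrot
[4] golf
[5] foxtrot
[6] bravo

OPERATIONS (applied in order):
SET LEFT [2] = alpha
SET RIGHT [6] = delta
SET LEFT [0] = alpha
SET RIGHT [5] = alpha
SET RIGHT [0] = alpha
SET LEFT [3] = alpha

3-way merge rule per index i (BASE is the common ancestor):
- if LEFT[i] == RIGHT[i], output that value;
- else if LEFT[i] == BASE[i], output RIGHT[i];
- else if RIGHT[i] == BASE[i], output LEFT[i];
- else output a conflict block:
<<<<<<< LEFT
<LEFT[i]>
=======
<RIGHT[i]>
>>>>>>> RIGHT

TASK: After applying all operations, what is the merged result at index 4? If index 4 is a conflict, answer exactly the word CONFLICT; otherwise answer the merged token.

Answer: golf

Derivation:
Final LEFT:  [alpha, foxtrot, alpha, alpha, golf, foxtrot, bravo]
Final RIGHT: [alpha, foxtrot, alpha, foxtrot, golf, alpha, delta]
i=0: L=alpha R=alpha -> agree -> alpha
i=1: L=foxtrot R=foxtrot -> agree -> foxtrot
i=2: L=alpha R=alpha -> agree -> alpha
i=3: L=alpha, R=foxtrot=BASE -> take LEFT -> alpha
i=4: L=golf R=golf -> agree -> golf
i=5: L=foxtrot=BASE, R=alpha -> take RIGHT -> alpha
i=6: L=bravo=BASE, R=delta -> take RIGHT -> delta
Index 4 -> golf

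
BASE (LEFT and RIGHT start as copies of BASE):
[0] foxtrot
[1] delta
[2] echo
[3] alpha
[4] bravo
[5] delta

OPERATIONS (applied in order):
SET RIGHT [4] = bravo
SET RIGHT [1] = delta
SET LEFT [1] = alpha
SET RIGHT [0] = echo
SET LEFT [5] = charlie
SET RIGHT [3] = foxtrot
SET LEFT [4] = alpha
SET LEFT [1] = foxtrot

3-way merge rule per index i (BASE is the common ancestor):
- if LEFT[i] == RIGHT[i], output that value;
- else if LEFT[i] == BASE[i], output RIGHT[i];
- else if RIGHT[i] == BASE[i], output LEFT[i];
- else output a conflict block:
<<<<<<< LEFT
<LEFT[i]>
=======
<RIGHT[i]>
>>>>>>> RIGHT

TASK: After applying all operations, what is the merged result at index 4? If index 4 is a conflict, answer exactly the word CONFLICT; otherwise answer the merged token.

Answer: alpha

Derivation:
Final LEFT:  [foxtrot, foxtrot, echo, alpha, alpha, charlie]
Final RIGHT: [echo, delta, echo, foxtrot, bravo, delta]
i=0: L=foxtrot=BASE, R=echo -> take RIGHT -> echo
i=1: L=foxtrot, R=delta=BASE -> take LEFT -> foxtrot
i=2: L=echo R=echo -> agree -> echo
i=3: L=alpha=BASE, R=foxtrot -> take RIGHT -> foxtrot
i=4: L=alpha, R=bravo=BASE -> take LEFT -> alpha
i=5: L=charlie, R=delta=BASE -> take LEFT -> charlie
Index 4 -> alpha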